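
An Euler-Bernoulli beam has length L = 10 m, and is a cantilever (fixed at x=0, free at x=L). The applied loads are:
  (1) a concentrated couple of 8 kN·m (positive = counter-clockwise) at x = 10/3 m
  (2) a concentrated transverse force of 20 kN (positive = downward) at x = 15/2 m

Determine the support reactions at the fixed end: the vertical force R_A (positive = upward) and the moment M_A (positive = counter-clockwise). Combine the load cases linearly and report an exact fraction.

R_A = 20 kN, M_A = 142 kN·m

Load 1 — applied couple M₀=8 kN·m at a=10/3 m (b=L-a=20/3):
  R_A = 0 kN
  M_A = -M₀ = -8 kN·m
Load 2 — point force P=20 kN at a=15/2 m (b=L-a=5/2):
  R_A = P = 20 kN
  M_A = Pa = 20·(15/2) = 150 kN·m
Superposition: R_A = 20 kN, M_A = 142 kN·m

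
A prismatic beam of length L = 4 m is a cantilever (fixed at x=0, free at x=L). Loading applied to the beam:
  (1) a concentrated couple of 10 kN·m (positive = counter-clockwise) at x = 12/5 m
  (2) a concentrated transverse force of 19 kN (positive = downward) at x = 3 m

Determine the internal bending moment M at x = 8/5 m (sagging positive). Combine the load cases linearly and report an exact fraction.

Load 1 — applied couple M₀=10 kN·m at a=12/5 m (b=L-a=8/5):
  M_1 = M₀  [x≤a] = 10 = 10 kN·m
Load 2 — point force P=19 kN at a=3 m (b=L-a=1):
  M_2 = -P(a-x)  [x≤a] = -19·(3-(8/5)) = -133/5 kN·m
Superposition: M = Σ M_i = -83/5 kN·m ≈ -16.600000 kN·m

M(8/5) = -83/5 kN·m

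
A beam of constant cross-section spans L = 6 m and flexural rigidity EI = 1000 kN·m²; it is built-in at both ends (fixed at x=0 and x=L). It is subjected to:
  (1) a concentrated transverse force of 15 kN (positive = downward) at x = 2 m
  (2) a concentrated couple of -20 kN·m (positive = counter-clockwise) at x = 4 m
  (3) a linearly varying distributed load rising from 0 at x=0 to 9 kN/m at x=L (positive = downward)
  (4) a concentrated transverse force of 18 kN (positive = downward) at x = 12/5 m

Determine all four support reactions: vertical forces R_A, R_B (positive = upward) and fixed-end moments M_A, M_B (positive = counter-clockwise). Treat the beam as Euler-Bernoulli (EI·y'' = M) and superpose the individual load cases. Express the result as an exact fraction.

Load 1 — point force P=15 kN at a=2 m (b=L-a=4):
  R_A = Pb²(3a+b)/L³ = 15·4²·(3·2+4)/6³ = 100/9 kN
  M_A = Pab²/L² = 15·2·4²/6² = 40/3 kN·m
  R_B = Pa²(a+3b)/L³ = 15·2²·(2+3·4)/6³ = 35/9 kN
  M_B = -Pa²b/L² = -15·2²·4/6² = -20/3 kN·m
Load 2 — applied couple M₀=-20 kN·m at a=4 m (b=L-a=2):
  R_A = 6M₀ab/L³ = 6·(-20)·4·2/6³ = -40/9 kN
  M_A = M₀b(2a-b)/L² = (-20)·2·(2·4-2)/6² = -20/3 kN·m
  R_B = -6M₀ab/L³ = -6·(-20)·4·2/6³ = 40/9 kN
  M_B = M₀a(2b-a)/L² = (-20)·4·(2·2-4)/6² = 0 kN·m
Load 3 — triangular load w₀=9 kN/m (0→w₀ over full span):
  R_A = 3w₀L/20 = 3·9·6/20 = 81/10 kN
  M_A = w₀L²/30 = 9·6²/30 = 54/5 kN·m
  R_B = 7w₀L/20 = 7·9·6/20 = 189/10 kN
  M_B = -w₀L²/20 = -9·6²/20 = -81/5 kN·m
Load 4 — point force P=18 kN at a=12/5 m (b=L-a=18/5):
  R_A = Pb²(3a+b)/L³ = 18·(18/5)²·(3·(12/5)+(18/5))/6³ = 1458/125 kN
  M_A = Pab²/L² = 18·(12/5)·(18/5)²/6² = 1944/125 kN·m
  R_B = Pa²(a+3b)/L³ = 18·(12/5)²·((12/5)+3·(18/5))/6³ = 792/125 kN
  M_B = -Pa²b/L² = -18·(12/5)²·(18/5)/6² = -1296/125 kN·m
Superposition: R_A = 19823/750 kN, M_A = 12382/375 kN·m, R_B = 25177/750 kN, M_B = -12463/375 kN·m

R_A = 19823/750 kN, M_A = 12382/375 kN·m, R_B = 25177/750 kN, M_B = -12463/375 kN·m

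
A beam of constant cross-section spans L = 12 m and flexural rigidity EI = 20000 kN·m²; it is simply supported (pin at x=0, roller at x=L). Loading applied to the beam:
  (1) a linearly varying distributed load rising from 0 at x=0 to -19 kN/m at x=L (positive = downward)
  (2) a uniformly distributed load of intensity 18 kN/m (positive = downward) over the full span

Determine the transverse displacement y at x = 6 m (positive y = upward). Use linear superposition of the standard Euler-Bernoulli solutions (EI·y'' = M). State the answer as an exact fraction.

y(6) = -459/4000 m

Load 1 — triangular load w₀=-19 kN/m (0→w₀ over full span):
  y_1 = -w₀x(7L⁴-10L²x²+3x⁴)/(360LEI) = -(-19)·6·(7·12⁴-10·12²·6²+3·6⁴)/(360·12·20000) = 513/4000 m
Load 2 — uniform load w=18 kN/m over full span:
  y_2 = -wx(L³-2Lx²+x³)/(24EI) = -18·6·(12³-2·12·6²+6³)/(24·20000) = -243/1000 m
Superposition: y = Σ y_i = -459/4000 m ≈ -0.114750 m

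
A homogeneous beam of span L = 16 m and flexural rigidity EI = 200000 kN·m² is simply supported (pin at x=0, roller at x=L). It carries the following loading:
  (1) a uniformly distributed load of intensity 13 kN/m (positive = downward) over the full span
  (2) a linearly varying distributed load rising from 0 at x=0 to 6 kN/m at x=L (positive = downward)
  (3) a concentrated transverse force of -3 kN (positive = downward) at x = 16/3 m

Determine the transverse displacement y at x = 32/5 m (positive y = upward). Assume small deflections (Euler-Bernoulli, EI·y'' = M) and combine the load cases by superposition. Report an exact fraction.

y(32/5) = -27994528/439453125 m

Load 1 — uniform load w=13 kN/m over full span:
  y_1 = -wx(L³-2Lx²+x³)/(24EI) = -13·(32/5)·(16³-2·16·(32/5)²+(32/5)³)/(24·200000) = -103168/1953125 m
Load 2 — triangular load w₀=6 kN/m (0→w₀ over full span):
  y_2 = -w₀x(7L⁴-10L²x²+3x⁴)/(360LEI) = -6·(32/5)·(7·16⁴-10·16²·(32/5)²+3·(32/5)⁴)/(360·16·200000) = -584192/48828125 m
Load 3 — point force P=-3 kN at a=16/3 m (b=L-a=32/3):
  y_3 = -Pa(L-x)(2Lx-a²-x²)/(6LEI)  [x>a] = -(-3)·(16/3)·(16-(32/5))·(2·16·(32/5)-(16/3)²-(32/5)²)/(6·16·200000) = 3808/3515625 m
Superposition: y = Σ y_i = -27994528/439453125 m ≈ -0.063703 m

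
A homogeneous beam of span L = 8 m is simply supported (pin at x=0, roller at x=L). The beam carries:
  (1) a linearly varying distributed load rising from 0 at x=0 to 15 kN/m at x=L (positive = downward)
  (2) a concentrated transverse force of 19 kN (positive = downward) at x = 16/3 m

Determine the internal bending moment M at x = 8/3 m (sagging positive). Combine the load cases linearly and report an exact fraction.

M(8/3) = 1736/27 kN·m

Load 1 — triangular load w₀=15 kN/m (0→w₀ over full span):
  M_1 = w₀Lx/6 - w₀x³/(6L) = 15·8·(8/3)/6 - 15·(8/3)³/(6·8) = 1280/27 kN·m
Load 2 — point force P=19 kN at a=16/3 m (b=L-a=8/3):
  M_2 = Pbx/L  [x≤a] = 19·(8/3)·(8/3)/8 = 152/9 kN·m
Superposition: M = Σ M_i = 1736/27 kN·m ≈ 64.296296 kN·m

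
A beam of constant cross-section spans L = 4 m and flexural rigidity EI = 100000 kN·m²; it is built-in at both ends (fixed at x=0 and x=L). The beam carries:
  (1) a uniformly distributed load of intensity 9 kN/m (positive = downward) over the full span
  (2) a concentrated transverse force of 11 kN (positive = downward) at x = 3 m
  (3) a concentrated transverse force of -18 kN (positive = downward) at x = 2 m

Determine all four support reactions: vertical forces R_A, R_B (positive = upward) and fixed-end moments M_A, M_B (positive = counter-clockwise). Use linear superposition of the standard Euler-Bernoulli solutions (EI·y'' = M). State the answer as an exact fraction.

R_A = 343/32 kN, M_A = 81/16 kN·m, R_B = 585/32 kN, M_B = -147/16 kN·m

Load 1 — uniform load w=9 kN/m over full span:
  R_A = wL/2 = 9·4/2 = 18 kN
  M_A = wL²/12 = 9·4²/12 = 12 kN·m
  R_B = wL/2 = 9·4/2 = 18 kN
  M_B = -wL²/12 = -9·4²/12 = -12 kN·m
Load 2 — point force P=11 kN at a=3 m (b=L-a=1):
  R_A = Pb²(3a+b)/L³ = 11·1²·(3·3+1)/4³ = 55/32 kN
  M_A = Pab²/L² = 11·3·1²/4² = 33/16 kN·m
  R_B = Pa²(a+3b)/L³ = 11·3²·(3+3·1)/4³ = 297/32 kN
  M_B = -Pa²b/L² = -11·3²·1/4² = -99/16 kN·m
Load 3 — point force P=-18 kN at a=2 m (b=L-a=2):
  R_A = Pb²(3a+b)/L³ = (-18)·2²·(3·2+2)/4³ = -9 kN
  M_A = Pab²/L² = (-18)·2·2²/4² = -9 kN·m
  R_B = Pa²(a+3b)/L³ = (-18)·2²·(2+3·2)/4³ = -9 kN
  M_B = -Pa²b/L² = -(-18)·2²·2/4² = 9 kN·m
Superposition: R_A = 343/32 kN, M_A = 81/16 kN·m, R_B = 585/32 kN, M_B = -147/16 kN·m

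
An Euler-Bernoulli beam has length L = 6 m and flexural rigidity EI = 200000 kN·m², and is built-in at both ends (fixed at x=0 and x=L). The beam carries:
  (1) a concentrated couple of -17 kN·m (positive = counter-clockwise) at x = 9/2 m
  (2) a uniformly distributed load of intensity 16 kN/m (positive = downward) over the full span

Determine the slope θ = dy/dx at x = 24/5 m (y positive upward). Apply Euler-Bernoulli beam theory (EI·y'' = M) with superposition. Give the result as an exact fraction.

θ(24/5) = 2691/25000000 rad

Load 1 — applied couple M₀=-17 kN·m at a=9/2 m (b=L-a=3/2):
  θ_1 = (R_Ax²/2 - M_Ax - M₀(x-a))/EI  [x>a] with R_A=-51/16, M_A=-85/16 = ((-51/16)·(24/5)²/2 - (-85/16)·(24/5) - (-17)·((24/5)-(9/2)))/200000 = -153/5000000 rad
Load 2 — uniform load w=16 kN/m over full span:
  θ_2 = -wx(L-x)(L-2x)/(12EI) = -16·(24/5)·(6-(24/5))·(6-2·(24/5))/(12·200000) = 54/390625 rad
Superposition: θ = Σ θ_i = 2691/25000000 rad ≈ 0.000108 rad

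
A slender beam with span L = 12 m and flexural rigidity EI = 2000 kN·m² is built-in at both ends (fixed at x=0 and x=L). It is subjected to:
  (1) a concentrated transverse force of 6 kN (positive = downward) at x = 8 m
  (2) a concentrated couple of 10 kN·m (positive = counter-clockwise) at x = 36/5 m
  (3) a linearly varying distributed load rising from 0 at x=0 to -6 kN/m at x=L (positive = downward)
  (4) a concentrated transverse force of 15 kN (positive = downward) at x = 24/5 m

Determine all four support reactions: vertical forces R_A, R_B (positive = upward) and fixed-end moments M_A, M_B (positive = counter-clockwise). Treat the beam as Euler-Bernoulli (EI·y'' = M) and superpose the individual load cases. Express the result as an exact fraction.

R_A = 377/225 kN, M_A = 424/75 kN·m, R_B = -3752/225 kN, M_B = 1234/75 kN·m

Load 1 — point force P=6 kN at a=8 m (b=L-a=4):
  R_A = Pb²(3a+b)/L³ = 6·4²·(3·8+4)/12³ = 14/9 kN
  M_A = Pab²/L² = 6·8·4²/12² = 16/3 kN·m
  R_B = Pa²(a+3b)/L³ = 6·8²·(8+3·4)/12³ = 40/9 kN
  M_B = -Pa²b/L² = -6·8²·4/12² = -32/3 kN·m
Load 2 — applied couple M₀=10 kN·m at a=36/5 m (b=L-a=24/5):
  R_A = 6M₀ab/L³ = 6·10·(36/5)·(24/5)/12³ = 6/5 kN
  M_A = M₀b(2a-b)/L² = 10·(24/5)·(2·(36/5)-(24/5))/12² = 16/5 kN·m
  R_B = -6M₀ab/L³ = -6·10·(36/5)·(24/5)/12³ = -6/5 kN
  M_B = M₀a(2b-a)/L² = 10·(36/5)·(2·(24/5)-(36/5))/12² = 6/5 kN·m
Load 3 — triangular load w₀=-6 kN/m (0→w₀ over full span):
  R_A = 3w₀L/20 = 3·(-6)·12/20 = -54/5 kN
  M_A = w₀L²/30 = (-6)·12²/30 = -144/5 kN·m
  R_B = 7w₀L/20 = 7·(-6)·12/20 = -126/5 kN
  M_B = -w₀L²/20 = -(-6)·12²/20 = 216/5 kN·m
Load 4 — point force P=15 kN at a=24/5 m (b=L-a=36/5):
  R_A = Pb²(3a+b)/L³ = 15·(36/5)²·(3·(24/5)+(36/5))/12³ = 243/25 kN
  M_A = Pab²/L² = 15·(24/5)·(36/5)²/12² = 648/25 kN·m
  R_B = Pa²(a+3b)/L³ = 15·(24/5)²·((24/5)+3·(36/5))/12³ = 132/25 kN
  M_B = -Pa²b/L² = -15·(24/5)²·(36/5)/12² = -432/25 kN·m
Superposition: R_A = 377/225 kN, M_A = 424/75 kN·m, R_B = -3752/225 kN, M_B = 1234/75 kN·m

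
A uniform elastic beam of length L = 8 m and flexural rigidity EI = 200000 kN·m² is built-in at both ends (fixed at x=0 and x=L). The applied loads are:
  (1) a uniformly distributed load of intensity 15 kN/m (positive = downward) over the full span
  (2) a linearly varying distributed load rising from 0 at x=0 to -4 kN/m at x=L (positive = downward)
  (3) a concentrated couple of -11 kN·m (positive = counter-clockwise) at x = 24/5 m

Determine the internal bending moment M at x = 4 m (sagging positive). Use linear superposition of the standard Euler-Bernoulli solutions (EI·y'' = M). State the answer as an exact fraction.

M(4) = 454/15 kN·m

Load 1 — uniform load w=15 kN/m over full span:
  M_1 = wLx/2 - wL²/12 - wx²/2 = 15·8·4/2 - 15·8²/12 - 15·4²/2 = 40 kN·m
Load 2 — triangular load w₀=-4 kN/m (0→w₀ over full span):
  M_2 = 3w₀Lx/20 - w₀L²/30 - w₀x³/(6L) = 3·(-4)·8·4/20 - (-4)·8²/30 - (-4)·4³/(6·8) = -16/3 kN·m
Load 3 — applied couple M₀=-11 kN·m at a=24/5 m (b=L-a=16/5):
  M_3 = R_Ax - M_A  [x≤a] with R_A=-99/50, M_A=-88/25 = (-99/50)·4 - (-88/25) = -22/5 kN·m
Superposition: M = Σ M_i = 454/15 kN·m ≈ 30.266667 kN·m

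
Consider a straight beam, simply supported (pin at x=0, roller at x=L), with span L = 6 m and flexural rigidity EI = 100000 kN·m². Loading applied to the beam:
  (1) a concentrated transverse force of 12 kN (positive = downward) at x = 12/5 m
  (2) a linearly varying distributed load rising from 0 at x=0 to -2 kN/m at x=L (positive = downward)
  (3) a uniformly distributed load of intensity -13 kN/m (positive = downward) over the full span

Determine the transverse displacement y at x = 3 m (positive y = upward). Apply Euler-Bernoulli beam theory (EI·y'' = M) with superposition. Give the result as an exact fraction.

Load 1 — point force P=12 kN at a=12/5 m (b=L-a=18/5):
  y_1 = -Pa(L-x)(2Lx-a²-x²)/(6LEI)  [x>a] = -12·(12/5)·(6-3)·(2·6·3-(12/5)²-3²)/(6·6·100000) = -1593/3125000 m
Load 2 — triangular load w₀=-2 kN/m (0→w₀ over full span):
  y_2 = -w₀x(7L⁴-10L²x²+3x⁴)/(360LEI) = -(-2)·3·(7·6⁴-10·6²·3²+3·3⁴)/(360·6·100000) = 27/160000 m
Load 3 — uniform load w=-13 kN/m over full span:
  y_3 = -wx(L³-2Lx²+x³)/(24EI) = -(-13)·3·(6³-2·6·3²+3³)/(24·100000) = 351/160000 m
Superposition: y = Σ y_i = 92637/50000000 m ≈ 0.001853 m

y(3) = 92637/50000000 m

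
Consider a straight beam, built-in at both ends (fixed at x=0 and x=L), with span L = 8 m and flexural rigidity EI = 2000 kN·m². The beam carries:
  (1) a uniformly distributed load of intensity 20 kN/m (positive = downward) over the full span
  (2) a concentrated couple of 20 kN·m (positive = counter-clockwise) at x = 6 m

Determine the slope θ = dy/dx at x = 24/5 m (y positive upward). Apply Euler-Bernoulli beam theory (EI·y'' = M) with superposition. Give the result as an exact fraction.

θ(24/5) = 271/12500 rad

Load 1 — uniform load w=20 kN/m over full span:
  θ_1 = -wx(L-x)(L-2x)/(12EI) = -20·(24/5)·(8-(24/5))·(8-2·(24/5))/(12·2000) = 64/3125 rad
Load 2 — applied couple M₀=20 kN·m at a=6 m (b=L-a=2):
  θ_2 = (R_Ax²/2 - M_Ax)/EI  [x≤a] with R_A=45/16, M_A=25/4 = ((45/16)·(24/5)²/2 - (25/4)·(24/5))/2000 = 3/2500 rad
Superposition: θ = Σ θ_i = 271/12500 rad ≈ 0.021680 rad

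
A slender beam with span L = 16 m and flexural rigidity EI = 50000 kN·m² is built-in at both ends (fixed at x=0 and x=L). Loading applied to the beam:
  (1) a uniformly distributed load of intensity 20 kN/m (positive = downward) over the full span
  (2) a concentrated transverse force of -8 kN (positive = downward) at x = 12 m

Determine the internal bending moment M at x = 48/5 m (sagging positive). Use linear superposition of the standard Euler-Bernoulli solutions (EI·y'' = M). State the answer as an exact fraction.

Load 1 — uniform load w=20 kN/m over full span:
  M_1 = wLx/2 - wL²/12 - wx²/2 = 20·16·(48/5)/2 - 20·16²/12 - 20·(48/5)²/2 = 2816/15 kN·m
Load 2 — point force P=-8 kN at a=12 m (b=L-a=4):
  M_2 = Pb²(3a+b)x/L³ - Pab²/L²  [x≤a] = (-8)·4²·(3·12+4)·(48/5)/16³ - (-8)·12·4²/16² = -6 kN·m
Superposition: M = Σ M_i = 2726/15 kN·m ≈ 181.733333 kN·m

M(48/5) = 2726/15 kN·m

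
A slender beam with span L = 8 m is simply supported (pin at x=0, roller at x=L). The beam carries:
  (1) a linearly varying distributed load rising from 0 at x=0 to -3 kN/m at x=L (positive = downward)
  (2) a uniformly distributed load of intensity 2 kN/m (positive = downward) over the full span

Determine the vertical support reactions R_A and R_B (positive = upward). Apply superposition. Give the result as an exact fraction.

R_A = 4 kN, R_B = 0 kN

Load 1 — triangular load w₀=-3 kN/m (0→w₀ over full span):
  R_A = w₀L/6 = (-3)·8/6 = -4 kN
  R_B = w₀L/3 = (-3)·8/3 = -8 kN
Load 2 — uniform load w=2 kN/m over full span:
  R_A = wL/2 = 2·8/2 = 8 kN
  R_B = wL/2 = 2·8/2 = 8 kN
Superposition: R_A = 4 kN, R_B = 0 kN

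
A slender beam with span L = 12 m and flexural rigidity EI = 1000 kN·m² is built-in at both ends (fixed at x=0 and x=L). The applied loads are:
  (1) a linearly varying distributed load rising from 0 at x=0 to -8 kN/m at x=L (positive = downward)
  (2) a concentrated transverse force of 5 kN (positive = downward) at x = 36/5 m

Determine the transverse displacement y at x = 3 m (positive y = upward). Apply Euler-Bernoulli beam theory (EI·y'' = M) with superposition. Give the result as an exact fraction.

Load 1 — triangular load w₀=-8 kN/m (0→w₀ over full span):
  y_1 = -w₀x²(L-x)²(x+2L)/(120LEI) = -(-8)·3²·(12-3)²·(3+2·12)/(120·12·1000) = 2187/20000 m
Load 2 — point force P=5 kN at a=36/5 m (b=L-a=24/5):
  y_2 = -Pb²x²(3aL-(3a+b)x)/(6L³EI)  [x≤a] = -5·(24/5)²·3²·(3·(36/5)·12-(3·(36/5)+(24/5))·3)/(6·12³·1000) = -9/500 m
Superposition: y = Σ y_i = 1827/20000 m ≈ 0.091350 m

y(3) = 1827/20000 m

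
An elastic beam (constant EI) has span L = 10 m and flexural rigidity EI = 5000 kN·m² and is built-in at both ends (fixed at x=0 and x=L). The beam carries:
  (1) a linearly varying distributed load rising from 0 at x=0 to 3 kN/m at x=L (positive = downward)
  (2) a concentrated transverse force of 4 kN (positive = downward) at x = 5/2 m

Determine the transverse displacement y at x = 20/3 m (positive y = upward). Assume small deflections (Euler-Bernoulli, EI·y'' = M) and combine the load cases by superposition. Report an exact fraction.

y(20/3) = -307/38880 m

Load 1 — triangular load w₀=3 kN/m (0→w₀ over full span):
  y_1 = -w₀x²(L-x)²(x+2L)/(120LEI) = -3·(20/3)²·(10-(20/3))²·((20/3)+2·10)/(120·10·5000) = -8/1215 m
Load 2 — point force P=4 kN at a=5/2 m (b=L-a=15/2):
  y_2 = -Pa²(L-x)²(3bL-(3b+a)(L-x))/(6L³EI)  [x>a] = -4·(5/2)²·(10-(20/3))²·(3·(15/2)·10-(3·(15/2)+(5/2))·(10-(20/3)))/(6·10³·5000) = -17/12960 m
Superposition: y = Σ y_i = -307/38880 m ≈ -0.007896 m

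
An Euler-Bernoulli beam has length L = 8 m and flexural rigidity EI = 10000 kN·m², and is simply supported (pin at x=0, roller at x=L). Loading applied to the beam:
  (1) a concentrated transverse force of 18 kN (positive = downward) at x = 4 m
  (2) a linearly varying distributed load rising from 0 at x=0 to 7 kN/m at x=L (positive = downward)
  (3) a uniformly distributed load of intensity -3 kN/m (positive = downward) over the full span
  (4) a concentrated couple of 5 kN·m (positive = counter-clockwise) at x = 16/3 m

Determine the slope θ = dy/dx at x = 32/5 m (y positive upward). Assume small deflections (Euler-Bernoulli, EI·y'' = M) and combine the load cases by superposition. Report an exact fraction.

Load 1 — point force P=18 kN at a=4 m (b=L-a=4):
  θ_1 = -Pa(2L²-6Lx+3x²+a²)/(6LEI)  [x>a] = -18·4·(2·8²-6·8·(32/5)+3·(32/5)²+4²)/(6·8·10000) = 189/31250 rad
Load 2 — triangular load w₀=7 kN/m (0→w₀ over full span):
  θ_2 = -w₀(7L⁴-30L²x²+15x⁴)/(360LEI) = -7·(7·8⁴-30·8²·(32/5)²+15·(32/5)⁴)/(360·8·10000) = 21196/3515625 rad
Load 3 — uniform load w=-3 kN/m over full span:
  θ_3 = -w(L³-6Lx²+4x³)/(24EI) = -(-3)·(8³-6·8·(32/5)²+4·(32/5)³)/(24·10000) = -396/78125 rad
Load 4 — applied couple M₀=5 kN·m at a=16/3 m (b=L-a=8/3):
  θ_4 = (M₀x²/(2L)-M₀(x-a)+C₁)/EI  [x>a] with C₁=M₀(3b²-L²)/(6L)=-40/9 = (5·(32/5)²/(2·8)-5·((32/5)-(16/3))+(-40/9))/10000 = 17/56250 rad
Superposition: θ = Σ θ_i = 8567/1171875 rad ≈ 0.007311 rad

θ(32/5) = 8567/1171875 rad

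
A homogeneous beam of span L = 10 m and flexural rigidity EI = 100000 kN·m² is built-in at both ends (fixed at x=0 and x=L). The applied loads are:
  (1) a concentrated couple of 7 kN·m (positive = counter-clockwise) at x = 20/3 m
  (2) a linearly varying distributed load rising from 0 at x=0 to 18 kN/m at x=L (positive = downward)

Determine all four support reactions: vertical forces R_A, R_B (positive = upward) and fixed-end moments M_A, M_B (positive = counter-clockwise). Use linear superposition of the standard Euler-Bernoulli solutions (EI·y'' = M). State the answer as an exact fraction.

Load 1 — applied couple M₀=7 kN·m at a=20/3 m (b=L-a=10/3):
  R_A = 6M₀ab/L³ = 6·7·(20/3)·(10/3)/10³ = 14/15 kN
  M_A = M₀b(2a-b)/L² = 7·(10/3)·(2·(20/3)-(10/3))/10² = 7/3 kN·m
  R_B = -6M₀ab/L³ = -6·7·(20/3)·(10/3)/10³ = -14/15 kN
  M_B = M₀a(2b-a)/L² = 7·(20/3)·(2·(10/3)-(20/3))/10² = 0 kN·m
Load 2 — triangular load w₀=18 kN/m (0→w₀ over full span):
  R_A = 3w₀L/20 = 3·18·10/20 = 27 kN
  M_A = w₀L²/30 = 18·10²/30 = 60 kN·m
  R_B = 7w₀L/20 = 7·18·10/20 = 63 kN
  M_B = -w₀L²/20 = -18·10²/20 = -90 kN·m
Superposition: R_A = 419/15 kN, M_A = 187/3 kN·m, R_B = 931/15 kN, M_B = -90 kN·m

R_A = 419/15 kN, M_A = 187/3 kN·m, R_B = 931/15 kN, M_B = -90 kN·m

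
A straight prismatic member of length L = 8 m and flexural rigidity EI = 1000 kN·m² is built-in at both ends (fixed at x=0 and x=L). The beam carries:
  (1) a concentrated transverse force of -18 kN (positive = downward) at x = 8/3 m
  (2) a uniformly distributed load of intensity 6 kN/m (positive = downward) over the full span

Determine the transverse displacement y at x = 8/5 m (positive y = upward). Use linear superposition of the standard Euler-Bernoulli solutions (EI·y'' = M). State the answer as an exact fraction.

y(8/5) = -5632/703125 m

Load 1 — point force P=-18 kN at a=8/3 m (b=L-a=16/3):
  y_1 = -Pb²x²(3aL-(3a+b)x)/(6L³EI)  [x≤a] = -(-18)·(16/3)²·(8/5)²·(3·(8/3)·8-(3·(8/3)+(16/3))·(8/5))/(6·8³·1000) = 512/28125 m
Load 2 — uniform load w=6 kN/m over full span:
  y_2 = -wx²(L-x)²/(24EI) = -6·(8/5)²·(8-(8/5))²/(24·1000) = -2048/78125 m
Superposition: y = Σ y_i = -5632/703125 m ≈ -0.008010 m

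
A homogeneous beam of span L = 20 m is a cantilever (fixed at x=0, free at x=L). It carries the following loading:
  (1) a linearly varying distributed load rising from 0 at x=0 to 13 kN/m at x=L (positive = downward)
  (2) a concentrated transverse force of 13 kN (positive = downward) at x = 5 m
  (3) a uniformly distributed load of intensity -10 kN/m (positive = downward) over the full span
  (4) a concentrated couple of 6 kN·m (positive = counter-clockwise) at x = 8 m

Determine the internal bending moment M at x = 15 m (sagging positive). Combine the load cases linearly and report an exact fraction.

M(15) = -575/24 kN·m

Load 1 — triangular load w₀=13 kN/m (0→w₀ over full span):
  M_1 = w₀Lx/2 - w₀L²/3 - w₀x³/(6L) = 13·20·15/2 - 13·20²/3 - 13·15³/(6·20) = -3575/24 kN·m
Load 2 — point force P=13 kN at a=5 m (b=L-a=15):
  M_2 = 0  [x>a] = 0 kN·m
Load 3 — uniform load w=-10 kN/m over full span:
  M_3 = -w(L-x)²/2 = -(-10)·(20-15)²/2 = 125 kN·m
Load 4 — applied couple M₀=6 kN·m at a=8 m (b=L-a=12):
  M_4 = 0  [x>a] = 0 kN·m
Superposition: M = Σ M_i = -575/24 kN·m ≈ -23.958333 kN·m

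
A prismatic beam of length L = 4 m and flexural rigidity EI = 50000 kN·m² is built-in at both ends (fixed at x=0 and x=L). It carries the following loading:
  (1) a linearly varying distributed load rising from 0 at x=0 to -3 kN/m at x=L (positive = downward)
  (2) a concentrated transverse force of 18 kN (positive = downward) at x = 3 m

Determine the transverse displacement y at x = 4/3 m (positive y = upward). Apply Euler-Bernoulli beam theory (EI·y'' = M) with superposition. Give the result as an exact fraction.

y(4/3) = -1399/60750000 m

Load 1 — triangular load w₀=-3 kN/m (0→w₀ over full span):
  y_1 = -w₀x²(L-x)²(x+2L)/(120LEI) = -(-3)·(4/3)²·(4-(4/3))²·((4/3)+2·4)/(120·4·50000) = 56/3796875 m
Load 2 — point force P=18 kN at a=3 m (b=L-a=1):
  y_2 = -Pb²x²(3aL-(3a+b)x)/(6L³EI)  [x≤a] = -18·1²·(4/3)²·(3·3·4-(3·3+1)·(4/3))/(6·4³·50000) = -17/450000 m
Superposition: y = Σ y_i = -1399/60750000 m ≈ -0.000023 m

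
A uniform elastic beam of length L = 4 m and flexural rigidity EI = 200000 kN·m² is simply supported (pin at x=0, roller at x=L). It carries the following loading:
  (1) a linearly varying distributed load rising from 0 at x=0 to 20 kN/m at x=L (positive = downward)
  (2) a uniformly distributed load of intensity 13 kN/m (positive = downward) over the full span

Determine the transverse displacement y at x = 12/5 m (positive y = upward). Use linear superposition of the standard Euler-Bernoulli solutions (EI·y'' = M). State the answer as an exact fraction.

y(12/5) = -10781/29296875 m

Load 1 — triangular load w₀=20 kN/m (0→w₀ over full span):
  y_1 = -w₀x(7L⁴-10L²x²+3x⁴)/(360LEI) = -20·(12/5)·(7·4⁴-10·4²·(12/5)²+3·(12/5)⁴)/(360·4·200000) = -4736/29296875 m
Load 2 — uniform load w=13 kN/m over full span:
  y_2 = -wx(L³-2Lx²+x³)/(24EI) = -13·(12/5)·(4³-2·4·(12/5)²+(12/5)³)/(24·200000) = -403/1953125 m
Superposition: y = Σ y_i = -10781/29296875 m ≈ -0.000368 m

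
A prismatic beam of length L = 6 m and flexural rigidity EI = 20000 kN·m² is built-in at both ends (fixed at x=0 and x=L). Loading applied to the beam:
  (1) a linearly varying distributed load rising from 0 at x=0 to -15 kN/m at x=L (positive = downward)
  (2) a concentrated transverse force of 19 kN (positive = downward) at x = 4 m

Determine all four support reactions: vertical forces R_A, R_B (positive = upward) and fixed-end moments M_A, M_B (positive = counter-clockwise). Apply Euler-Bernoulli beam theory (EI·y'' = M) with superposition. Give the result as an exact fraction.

Load 1 — triangular load w₀=-15 kN/m (0→w₀ over full span):
  R_A = 3w₀L/20 = 3·(-15)·6/20 = -27/2 kN
  M_A = w₀L²/30 = (-15)·6²/30 = -18 kN·m
  R_B = 7w₀L/20 = 7·(-15)·6/20 = -63/2 kN
  M_B = -w₀L²/20 = -(-15)·6²/20 = 27 kN·m
Load 2 — point force P=19 kN at a=4 m (b=L-a=2):
  R_A = Pb²(3a+b)/L³ = 19·2²·(3·4+2)/6³ = 133/27 kN
  M_A = Pab²/L² = 19·4·2²/6² = 76/9 kN·m
  R_B = Pa²(a+3b)/L³ = 19·4²·(4+3·2)/6³ = 380/27 kN
  M_B = -Pa²b/L² = -19·4²·2/6² = -152/9 kN·m
Superposition: R_A = -463/54 kN, M_A = -86/9 kN·m, R_B = -941/54 kN, M_B = 91/9 kN·m

R_A = -463/54 kN, M_A = -86/9 kN·m, R_B = -941/54 kN, M_B = 91/9 kN·m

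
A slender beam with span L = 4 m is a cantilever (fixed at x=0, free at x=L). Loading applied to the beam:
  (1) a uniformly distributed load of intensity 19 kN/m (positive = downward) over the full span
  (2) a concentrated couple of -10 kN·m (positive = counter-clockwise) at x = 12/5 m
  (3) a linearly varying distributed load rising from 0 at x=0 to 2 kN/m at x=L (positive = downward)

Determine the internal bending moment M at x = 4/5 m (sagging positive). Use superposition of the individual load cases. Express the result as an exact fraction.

Load 1 — uniform load w=19 kN/m over full span:
  M_1 = -w(L-x)²/2 = -19·(4-(4/5))²/2 = -2432/25 kN·m
Load 2 — applied couple M₀=-10 kN·m at a=12/5 m (b=L-a=8/5):
  M_2 = M₀  [x≤a] = (-10) = -10 kN·m
Load 3 — triangular load w₀=2 kN/m (0→w₀ over full span):
  M_3 = w₀Lx/2 - w₀L²/3 - w₀x³/(6L) = 2·4·(4/5)/2 - 2·4²/3 - 2·(4/5)³/(6·4) = -2816/375 kN·m
Superposition: M = Σ M_i = -43046/375 kN·m ≈ -114.789333 kN·m

M(4/5) = -43046/375 kN·m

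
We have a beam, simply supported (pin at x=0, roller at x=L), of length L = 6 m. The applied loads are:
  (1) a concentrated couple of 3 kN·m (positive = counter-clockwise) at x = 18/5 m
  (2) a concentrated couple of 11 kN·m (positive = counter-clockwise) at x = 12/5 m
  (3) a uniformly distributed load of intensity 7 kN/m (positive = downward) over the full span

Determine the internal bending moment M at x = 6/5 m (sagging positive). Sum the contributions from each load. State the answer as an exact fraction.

Load 1 — applied couple M₀=3 kN·m at a=18/5 m (b=L-a=12/5):
  M_1 = M₀x/L  [x≤a] = 3·(6/5)/6 = 3/5 kN·m
Load 2 — applied couple M₀=11 kN·m at a=12/5 m (b=L-a=18/5):
  M_2 = M₀x/L  [x≤a] = 11·(6/5)/6 = 11/5 kN·m
Load 3 — uniform load w=7 kN/m over full span:
  M_3 = wx(L-x)/2 = 7·(6/5)·(6-(6/5))/2 = 504/25 kN·m
Superposition: M = Σ M_i = 574/25 kN·m ≈ 22.960000 kN·m

M(6/5) = 574/25 kN·m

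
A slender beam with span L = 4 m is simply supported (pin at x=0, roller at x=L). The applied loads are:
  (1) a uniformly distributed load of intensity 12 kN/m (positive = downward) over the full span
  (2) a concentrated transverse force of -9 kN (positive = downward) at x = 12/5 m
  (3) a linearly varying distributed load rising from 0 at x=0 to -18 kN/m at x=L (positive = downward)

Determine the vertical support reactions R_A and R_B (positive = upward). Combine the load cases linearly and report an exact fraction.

Load 1 — uniform load w=12 kN/m over full span:
  R_A = wL/2 = 12·4/2 = 24 kN
  R_B = wL/2 = 12·4/2 = 24 kN
Load 2 — point force P=-9 kN at a=12/5 m (b=L-a=8/5):
  R_A = Pb/L = (-9)·(8/5)/4 = -18/5 kN
  R_B = Pa/L = (-9)·(12/5)/4 = -27/5 kN
Load 3 — triangular load w₀=-18 kN/m (0→w₀ over full span):
  R_A = w₀L/6 = (-18)·4/6 = -12 kN
  R_B = w₀L/3 = (-18)·4/3 = -24 kN
Superposition: R_A = 42/5 kN, R_B = -27/5 kN

R_A = 42/5 kN, R_B = -27/5 kN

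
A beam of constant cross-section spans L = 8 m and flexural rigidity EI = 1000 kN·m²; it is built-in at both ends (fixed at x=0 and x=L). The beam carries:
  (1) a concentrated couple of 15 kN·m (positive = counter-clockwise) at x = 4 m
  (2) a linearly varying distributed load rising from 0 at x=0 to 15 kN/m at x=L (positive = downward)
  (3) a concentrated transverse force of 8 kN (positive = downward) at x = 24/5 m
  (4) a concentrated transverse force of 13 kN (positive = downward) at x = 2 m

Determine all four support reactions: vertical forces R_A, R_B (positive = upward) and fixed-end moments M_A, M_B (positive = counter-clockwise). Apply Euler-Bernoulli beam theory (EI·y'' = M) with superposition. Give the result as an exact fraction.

Load 1 — applied couple M₀=15 kN·m at a=4 m (b=L-a=4):
  R_A = 6M₀ab/L³ = 6·15·4·4/8³ = 45/16 kN
  M_A = M₀b(2a-b)/L² = 15·4·(2·4-4)/8² = 15/4 kN·m
  R_B = -6M₀ab/L³ = -6·15·4·4/8³ = -45/16 kN
  M_B = M₀a(2b-a)/L² = 15·4·(2·4-4)/8² = 15/4 kN·m
Load 2 — triangular load w₀=15 kN/m (0→w₀ over full span):
  R_A = 3w₀L/20 = 3·15·8/20 = 18 kN
  M_A = w₀L²/30 = 15·8²/30 = 32 kN·m
  R_B = 7w₀L/20 = 7·15·8/20 = 42 kN
  M_B = -w₀L²/20 = -15·8²/20 = -48 kN·m
Load 3 — point force P=8 kN at a=24/5 m (b=L-a=16/5):
  R_A = Pb²(3a+b)/L³ = 8·(16/5)²·(3·(24/5)+(16/5))/8³ = 352/125 kN
  M_A = Pab²/L² = 8·(24/5)·(16/5)²/8² = 768/125 kN·m
  R_B = Pa²(a+3b)/L³ = 8·(24/5)²·((24/5)+3·(16/5))/8³ = 648/125 kN
  M_B = -Pa²b/L² = -8·(24/5)²·(16/5)/8² = -1152/125 kN·m
Load 4 — point force P=13 kN at a=2 m (b=L-a=6):
  R_A = Pb²(3a+b)/L³ = 13·6²·(3·2+6)/8³ = 351/32 kN
  M_A = Pab²/L² = 13·2·6²/8² = 117/8 kN·m
  R_B = Pa²(a+3b)/L³ = 13·2²·(2+3·6)/8³ = 65/32 kN
  M_B = -Pa²b/L² = -13·2²·6/8² = -39/8 kN·m
Superposition: R_A = 138389/4000 kN, M_A = 56519/1000 kN·m, R_B = 185611/4000 kN, M_B = -58341/1000 kN·m

R_A = 138389/4000 kN, M_A = 56519/1000 kN·m, R_B = 185611/4000 kN, M_B = -58341/1000 kN·m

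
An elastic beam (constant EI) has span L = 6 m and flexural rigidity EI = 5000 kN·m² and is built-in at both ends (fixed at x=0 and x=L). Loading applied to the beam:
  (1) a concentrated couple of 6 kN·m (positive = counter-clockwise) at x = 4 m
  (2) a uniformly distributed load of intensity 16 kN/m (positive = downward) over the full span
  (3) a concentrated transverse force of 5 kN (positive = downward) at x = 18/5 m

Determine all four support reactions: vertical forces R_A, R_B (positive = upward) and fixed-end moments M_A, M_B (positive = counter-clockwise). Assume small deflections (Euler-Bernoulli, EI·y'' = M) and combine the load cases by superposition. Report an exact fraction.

Load 1 — applied couple M₀=6 kN·m at a=4 m (b=L-a=2):
  R_A = 6M₀ab/L³ = 6·6·4·2/6³ = 4/3 kN
  M_A = M₀b(2a-b)/L² = 6·2·(2·4-2)/6² = 2 kN·m
  R_B = -6M₀ab/L³ = -6·6·4·2/6³ = -4/3 kN
  M_B = M₀a(2b-a)/L² = 6·4·(2·2-4)/6² = 0 kN·m
Load 2 — uniform load w=16 kN/m over full span:
  R_A = wL/2 = 16·6/2 = 48 kN
  M_A = wL²/12 = 16·6²/12 = 48 kN·m
  R_B = wL/2 = 16·6/2 = 48 kN
  M_B = -wL²/12 = -16·6²/12 = -48 kN·m
Load 3 — point force P=5 kN at a=18/5 m (b=L-a=12/5):
  R_A = Pb²(3a+b)/L³ = 5·(12/5)²·(3·(18/5)+(12/5))/6³ = 44/25 kN
  M_A = Pab²/L² = 5·(18/5)·(12/5)²/6² = 72/25 kN·m
  R_B = Pa²(a+3b)/L³ = 5·(18/5)²·((18/5)+3·(12/5))/6³ = 81/25 kN
  M_B = -Pa²b/L² = -5·(18/5)²·(12/5)/6² = -108/25 kN·m
Superposition: R_A = 3832/75 kN, M_A = 1322/25 kN·m, R_B = 3743/75 kN, M_B = -1308/25 kN·m

R_A = 3832/75 kN, M_A = 1322/25 kN·m, R_B = 3743/75 kN, M_B = -1308/25 kN·m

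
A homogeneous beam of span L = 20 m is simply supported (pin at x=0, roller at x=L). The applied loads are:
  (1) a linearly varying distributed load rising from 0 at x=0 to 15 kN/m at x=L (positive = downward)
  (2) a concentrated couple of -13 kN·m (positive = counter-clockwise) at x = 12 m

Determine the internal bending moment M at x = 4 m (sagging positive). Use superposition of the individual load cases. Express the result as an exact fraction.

Load 1 — triangular load w₀=15 kN/m (0→w₀ over full span):
  M_1 = w₀Lx/6 - w₀x³/(6L) = 15·20·4/6 - 15·4³/(6·20) = 192 kN·m
Load 2 — applied couple M₀=-13 kN·m at a=12 m (b=L-a=8):
  M_2 = M₀x/L  [x≤a] = (-13)·4/20 = -13/5 kN·m
Superposition: M = Σ M_i = 947/5 kN·m ≈ 189.400000 kN·m

M(4) = 947/5 kN·m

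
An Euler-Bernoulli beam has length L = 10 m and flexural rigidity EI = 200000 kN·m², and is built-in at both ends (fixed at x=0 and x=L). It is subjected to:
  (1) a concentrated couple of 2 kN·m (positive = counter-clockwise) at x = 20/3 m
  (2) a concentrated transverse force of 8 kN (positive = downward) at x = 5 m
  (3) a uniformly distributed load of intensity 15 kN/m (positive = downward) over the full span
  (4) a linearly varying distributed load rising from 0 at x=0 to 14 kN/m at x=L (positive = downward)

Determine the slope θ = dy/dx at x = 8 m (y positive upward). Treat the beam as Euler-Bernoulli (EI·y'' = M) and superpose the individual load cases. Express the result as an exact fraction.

Load 1 — applied couple M₀=2 kN·m at a=20/3 m (b=L-a=10/3):
  θ_1 = (R_Ax²/2 - M_Ax - M₀(x-a))/EI  [x>a] with R_A=4/15, M_A=2/3 = ((4/15)·8²/2 - (2/3)·8 - 2·(8-(20/3)))/200000 = 1/375000 rad
Load 2 — point force P=8 kN at a=5 m (b=L-a=5):
  θ_2 = Pa²(L-x)(2bL-(3b+a)(L-x))/(2L³EI)  [x>a] = 8·5²·(10-8)·(2·5·10-(3·5+5)·(10-8))/(2·10³·200000) = 3/50000 rad
Load 3 — uniform load w=15 kN/m over full span:
  θ_3 = -wx(L-x)(L-2x)/(12EI) = -15·8·(10-8)·(10-2·8)/(12·200000) = 3/5000 rad
Load 4 — triangular load w₀=14 kN/m (0→w₀ over full span):
  θ_4 = -w₀(2x(L-x)(L-2x)(x+2L)+x²(L-x)²)/(120LEI) = -14·(2·8·(10-8)·(10-2·8)·(8+2·10)+8²·(10-8)²)/(120·10·200000) = 14/46875 rad
Superposition: θ = Σ θ_i = 721/750000 rad ≈ 0.000961 rad

θ(8) = 721/750000 rad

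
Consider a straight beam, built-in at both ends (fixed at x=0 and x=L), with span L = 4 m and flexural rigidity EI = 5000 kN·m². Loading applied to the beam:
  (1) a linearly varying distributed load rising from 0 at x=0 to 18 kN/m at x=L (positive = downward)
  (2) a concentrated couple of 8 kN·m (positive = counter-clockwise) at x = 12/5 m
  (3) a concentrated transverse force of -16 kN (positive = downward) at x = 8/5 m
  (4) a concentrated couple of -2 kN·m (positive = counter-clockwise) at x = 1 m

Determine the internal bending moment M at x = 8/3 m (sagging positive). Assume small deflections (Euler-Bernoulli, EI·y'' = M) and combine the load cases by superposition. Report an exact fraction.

Load 1 — triangular load w₀=18 kN/m (0→w₀ over full span):
  M_1 = 3w₀Lx/20 - w₀L²/30 - w₀x³/(6L) = 3·18·4·(8/3)/20 - 18·4²/30 - 18·(8/3)³/(6·4) = 224/45 kN·m
Load 2 — applied couple M₀=8 kN·m at a=12/5 m (b=L-a=8/5):
  M_2 = R_Ax - M_A - M₀  [x>a] with R_A=72/25, M_A=64/25 = (72/25)·(8/3) - (64/25) - 8 = -72/25 kN·m
Load 3 — point force P=-16 kN at a=8/5 m (b=L-a=12/5):
  M_3 = Pa²(a+3b)(L-x)/L³ - Pa²b/L²  [x>a] = (-16)·(8/5)²·((8/5)+3·(12/5))·(4-(8/3))/4³ - (-16)·(8/5)²·(12/5)/4² = -512/375 kN·m
Load 4 — applied couple M₀=-2 kN·m at a=1 m (b=L-a=3):
  M_4 = R_Ax - M_A - M₀  [x>a] with R_A=-9/16, M_A=3/8 = (-9/16)·(8/3) - (3/8) - (-2) = 1/8 kN·m
Superposition: M = Σ M_i = 7717/9000 kN·m ≈ 0.857444 kN·m

M(8/3) = 7717/9000 kN·m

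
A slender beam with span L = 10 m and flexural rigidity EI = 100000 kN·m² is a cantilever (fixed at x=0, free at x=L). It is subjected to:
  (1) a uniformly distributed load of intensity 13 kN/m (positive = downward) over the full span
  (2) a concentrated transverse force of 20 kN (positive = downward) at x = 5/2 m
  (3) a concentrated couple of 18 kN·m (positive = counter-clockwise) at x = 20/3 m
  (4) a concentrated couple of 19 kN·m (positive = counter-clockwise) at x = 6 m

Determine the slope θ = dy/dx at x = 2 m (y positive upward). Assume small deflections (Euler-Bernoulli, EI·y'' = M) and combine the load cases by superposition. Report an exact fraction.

Load 1 — uniform load w=13 kN/m over full span:
  θ_1 = -wx(x²-3Lx+3L²)/(6EI) = -13·2·(2²-3·10·2+3·10²)/(6·100000) = -793/75000 rad
Load 2 — point force P=20 kN at a=5/2 m (b=L-a=15/2):
  θ_2 = -Px(2a-x)/(2EI)  [x≤a] = -20·2·(2·(5/2)-2)/(2·100000) = -3/5000 rad
Load 3 — applied couple M₀=18 kN·m at a=20/3 m (b=L-a=10/3):
  θ_3 = M₀x/EI  [x≤a] = 18·2/100000 = 9/25000 rad
Load 4 — applied couple M₀=19 kN·m at a=6 m (b=L-a=4):
  θ_4 = M₀x/EI  [x≤a] = 19·2/100000 = 19/50000 rad
Superposition: θ = Σ θ_i = -313/30000 rad ≈ -0.010433 rad

θ(2) = -313/30000 rad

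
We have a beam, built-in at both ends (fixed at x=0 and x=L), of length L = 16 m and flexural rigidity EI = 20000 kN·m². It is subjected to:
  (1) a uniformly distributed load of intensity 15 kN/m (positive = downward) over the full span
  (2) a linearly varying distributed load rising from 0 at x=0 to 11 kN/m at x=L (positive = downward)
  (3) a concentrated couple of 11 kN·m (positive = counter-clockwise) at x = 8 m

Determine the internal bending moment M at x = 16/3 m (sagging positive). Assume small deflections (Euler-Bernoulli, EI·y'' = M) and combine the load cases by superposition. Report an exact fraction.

M(16/3) = 225127/1620 kN·m

Load 1 — uniform load w=15 kN/m over full span:
  M_1 = wLx/2 - wL²/12 - wx²/2 = 15·16·(16/3)/2 - 15·16²/12 - 15·(16/3)²/2 = 320/3 kN·m
Load 2 — triangular load w₀=11 kN/m (0→w₀ over full span):
  M_2 = 3w₀Lx/20 - w₀L²/30 - w₀x³/(6L) = 3·11·16·(16/3)/20 - 11·16²/30 - 11·(16/3)³/(6·16) = 11968/405 kN·m
Load 3 — applied couple M₀=11 kN·m at a=8 m (b=L-a=8):
  M_3 = R_Ax - M_A  [x≤a] with R_A=33/32, M_A=11/4 = (33/32)·(16/3) - (11/4) = 11/4 kN·m
Superposition: M = Σ M_i = 225127/1620 kN·m ≈ 138.967284 kN·m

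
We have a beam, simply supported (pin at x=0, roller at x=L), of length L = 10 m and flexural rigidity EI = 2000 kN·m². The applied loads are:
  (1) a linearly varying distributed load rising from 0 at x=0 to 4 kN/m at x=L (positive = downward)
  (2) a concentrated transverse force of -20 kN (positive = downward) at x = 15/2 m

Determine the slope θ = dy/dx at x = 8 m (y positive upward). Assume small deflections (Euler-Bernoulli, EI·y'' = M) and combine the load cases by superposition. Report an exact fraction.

Load 1 — triangular load w₀=4 kN/m (0→w₀ over full span):
  θ_1 = -w₀(7L⁴-30L²x²+15x⁴)/(360LEI) = -4·(7·10⁴-30·10²·8²+15·8⁴)/(360·10·2000) = 757/22500 rad
Load 2 — point force P=-20 kN at a=15/2 m (b=L-a=5/2):
  θ_2 = -Pa(2L²-6Lx+3x²+a²)/(6LEI)  [x>a] = -(-20)·(15/2)·(2·10²-6·10·8+3·8²+(15/2)²)/(6·10·2000) = -127/3200 rad
Superposition: θ = Σ θ_i = -4351/720000 rad ≈ -0.006043 rad

θ(8) = -4351/720000 rad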